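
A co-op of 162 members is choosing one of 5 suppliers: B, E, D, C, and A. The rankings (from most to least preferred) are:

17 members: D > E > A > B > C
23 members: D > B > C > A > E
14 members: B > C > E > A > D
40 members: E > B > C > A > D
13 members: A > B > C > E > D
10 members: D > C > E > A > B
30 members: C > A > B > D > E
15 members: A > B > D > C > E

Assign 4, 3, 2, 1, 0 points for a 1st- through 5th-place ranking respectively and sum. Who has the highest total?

B: 17·1 + 23·3 + 14·4 + 40·3 + 13·3 + 10·0 + 30·2 + 15·3 = 406
E: 17·3 + 23·0 + 14·2 + 40·4 + 13·1 + 10·2 + 30·0 + 15·0 = 272
D: 17·4 + 23·4 + 14·0 + 40·0 + 13·0 + 10·4 + 30·1 + 15·2 = 260
C: 17·0 + 23·2 + 14·3 + 40·2 + 13·2 + 10·3 + 30·4 + 15·1 = 359
A: 17·2 + 23·1 + 14·1 + 40·1 + 13·4 + 10·1 + 30·3 + 15·4 = 323
B has the highest Borda score (406).

B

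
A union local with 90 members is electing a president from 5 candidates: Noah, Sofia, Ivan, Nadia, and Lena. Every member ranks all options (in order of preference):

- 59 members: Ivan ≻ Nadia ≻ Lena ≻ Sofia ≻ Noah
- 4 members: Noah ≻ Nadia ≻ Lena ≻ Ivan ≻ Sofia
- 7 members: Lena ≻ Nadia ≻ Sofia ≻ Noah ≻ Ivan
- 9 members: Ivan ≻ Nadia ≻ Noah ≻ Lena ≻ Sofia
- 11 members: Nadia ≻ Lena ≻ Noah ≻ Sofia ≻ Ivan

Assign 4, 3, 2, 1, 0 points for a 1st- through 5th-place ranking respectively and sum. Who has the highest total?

Nadia

Noah: 59·0 + 4·4 + 7·1 + 9·2 + 11·2 = 63
Sofia: 59·1 + 4·0 + 7·2 + 9·0 + 11·1 = 84
Ivan: 59·4 + 4·1 + 7·0 + 9·4 + 11·0 = 276
Nadia: 59·3 + 4·3 + 7·3 + 9·3 + 11·4 = 281
Lena: 59·2 + 4·2 + 7·4 + 9·1 + 11·3 = 196
Nadia has the highest Borda score (281).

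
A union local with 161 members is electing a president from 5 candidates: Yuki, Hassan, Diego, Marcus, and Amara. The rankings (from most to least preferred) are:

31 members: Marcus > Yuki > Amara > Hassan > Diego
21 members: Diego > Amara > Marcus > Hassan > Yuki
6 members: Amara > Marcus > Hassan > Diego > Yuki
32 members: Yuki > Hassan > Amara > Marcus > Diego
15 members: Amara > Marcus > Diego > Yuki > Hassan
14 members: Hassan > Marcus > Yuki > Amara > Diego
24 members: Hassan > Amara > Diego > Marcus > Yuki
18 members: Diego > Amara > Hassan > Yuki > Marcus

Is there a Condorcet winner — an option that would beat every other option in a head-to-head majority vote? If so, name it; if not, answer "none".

Amara vs Yuki: 84–77 for Amara.
Amara vs Hassan: 91–70 for Amara.
Amara vs Diego: 122–39 for Amara.
Amara vs Marcus: 116–45 for Amara.
Amara beats every other option head-to-head.

Amara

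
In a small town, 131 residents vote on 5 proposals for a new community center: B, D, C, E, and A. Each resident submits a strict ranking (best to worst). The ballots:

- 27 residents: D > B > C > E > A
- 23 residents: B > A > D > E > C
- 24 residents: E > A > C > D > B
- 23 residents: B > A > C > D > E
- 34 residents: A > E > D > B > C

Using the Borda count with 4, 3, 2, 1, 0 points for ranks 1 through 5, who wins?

A

B: 27·3 + 23·4 + 24·0 + 23·4 + 34·1 = 299
D: 27·4 + 23·2 + 24·1 + 23·1 + 34·2 = 269
C: 27·2 + 23·0 + 24·2 + 23·2 + 34·0 = 148
E: 27·1 + 23·1 + 24·4 + 23·0 + 34·3 = 248
A: 27·0 + 23·3 + 24·3 + 23·3 + 34·4 = 346
A has the highest Borda score (346).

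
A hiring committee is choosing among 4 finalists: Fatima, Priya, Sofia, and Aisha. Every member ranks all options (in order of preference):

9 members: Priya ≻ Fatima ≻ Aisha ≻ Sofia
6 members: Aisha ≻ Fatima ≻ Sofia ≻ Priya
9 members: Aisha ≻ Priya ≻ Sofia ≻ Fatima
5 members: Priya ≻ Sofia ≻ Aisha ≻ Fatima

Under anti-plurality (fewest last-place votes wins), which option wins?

Last-place votes: Fatima 14, Priya 6, Sofia 9, Aisha 0.
Aisha is ranked last by the fewest voters, so Aisha wins.

Aisha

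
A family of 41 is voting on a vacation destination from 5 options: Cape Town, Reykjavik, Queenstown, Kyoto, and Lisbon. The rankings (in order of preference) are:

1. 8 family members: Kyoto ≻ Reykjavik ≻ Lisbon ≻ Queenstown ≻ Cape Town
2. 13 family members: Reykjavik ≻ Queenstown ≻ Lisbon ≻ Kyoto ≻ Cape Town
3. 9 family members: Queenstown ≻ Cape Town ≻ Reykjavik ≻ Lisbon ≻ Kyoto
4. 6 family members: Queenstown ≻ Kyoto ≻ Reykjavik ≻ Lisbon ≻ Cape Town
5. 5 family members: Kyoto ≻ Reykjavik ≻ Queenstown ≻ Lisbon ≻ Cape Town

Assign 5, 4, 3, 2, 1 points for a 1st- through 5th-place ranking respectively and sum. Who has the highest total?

Reykjavik

Cape Town: 8·1 + 13·1 + 9·4 + 6·1 + 5·1 = 68
Reykjavik: 8·4 + 13·5 + 9·3 + 6·3 + 5·4 = 162
Queenstown: 8·2 + 13·4 + 9·5 + 6·5 + 5·3 = 158
Kyoto: 8·5 + 13·2 + 9·1 + 6·4 + 5·5 = 124
Lisbon: 8·3 + 13·3 + 9·2 + 6·2 + 5·2 = 103
Reykjavik has the highest Borda score (162).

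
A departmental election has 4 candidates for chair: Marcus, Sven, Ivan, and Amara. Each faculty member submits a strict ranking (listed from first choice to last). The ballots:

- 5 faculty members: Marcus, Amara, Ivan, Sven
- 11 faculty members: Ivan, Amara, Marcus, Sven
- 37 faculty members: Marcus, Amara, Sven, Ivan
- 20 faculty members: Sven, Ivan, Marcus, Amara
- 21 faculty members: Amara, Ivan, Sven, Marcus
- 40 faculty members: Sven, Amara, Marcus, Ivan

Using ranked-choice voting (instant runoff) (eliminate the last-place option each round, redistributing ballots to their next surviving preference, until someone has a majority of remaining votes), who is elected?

Round 1: Marcus 42, Sven 60, Ivan 11, Amara 21. Eliminate Ivan.
Round 2: Marcus 42, Sven 60, Amara 32. Eliminate Amara.
Round 3: Marcus 53, Sven 81. Sven has a majority.

Sven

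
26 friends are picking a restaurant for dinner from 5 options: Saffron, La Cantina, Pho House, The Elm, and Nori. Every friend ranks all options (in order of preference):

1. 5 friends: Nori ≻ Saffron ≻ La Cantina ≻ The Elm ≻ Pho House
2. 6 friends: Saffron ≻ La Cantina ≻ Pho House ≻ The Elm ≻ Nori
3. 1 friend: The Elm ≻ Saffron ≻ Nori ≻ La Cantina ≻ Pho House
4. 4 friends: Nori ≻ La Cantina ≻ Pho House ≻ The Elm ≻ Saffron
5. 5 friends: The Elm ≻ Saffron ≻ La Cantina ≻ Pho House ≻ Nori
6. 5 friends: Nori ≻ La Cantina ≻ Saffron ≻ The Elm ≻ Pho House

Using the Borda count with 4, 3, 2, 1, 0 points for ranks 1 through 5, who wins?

Saffron

Saffron: 5·3 + 6·4 + 1·3 + 4·0 + 5·3 + 5·2 = 67
La Cantina: 5·2 + 6·3 + 1·1 + 4·3 + 5·2 + 5·3 = 66
Pho House: 5·0 + 6·2 + 1·0 + 4·2 + 5·1 + 5·0 = 25
The Elm: 5·1 + 6·1 + 1·4 + 4·1 + 5·4 + 5·1 = 44
Nori: 5·4 + 6·0 + 1·2 + 4·4 + 5·0 + 5·4 = 58
Saffron has the highest Borda score (67).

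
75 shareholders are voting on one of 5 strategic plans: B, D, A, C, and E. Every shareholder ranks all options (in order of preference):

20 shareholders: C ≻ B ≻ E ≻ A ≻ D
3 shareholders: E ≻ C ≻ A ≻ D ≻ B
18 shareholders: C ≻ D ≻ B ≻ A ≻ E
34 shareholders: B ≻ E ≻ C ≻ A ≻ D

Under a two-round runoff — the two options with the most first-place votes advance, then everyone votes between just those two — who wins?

Round 1 first-place votes: B 34, D 0, A 0, C 38, E 3.
C and B advance.
Runoff: C is preferred to B by 41 voters; B by 34.
C wins the runoff.

C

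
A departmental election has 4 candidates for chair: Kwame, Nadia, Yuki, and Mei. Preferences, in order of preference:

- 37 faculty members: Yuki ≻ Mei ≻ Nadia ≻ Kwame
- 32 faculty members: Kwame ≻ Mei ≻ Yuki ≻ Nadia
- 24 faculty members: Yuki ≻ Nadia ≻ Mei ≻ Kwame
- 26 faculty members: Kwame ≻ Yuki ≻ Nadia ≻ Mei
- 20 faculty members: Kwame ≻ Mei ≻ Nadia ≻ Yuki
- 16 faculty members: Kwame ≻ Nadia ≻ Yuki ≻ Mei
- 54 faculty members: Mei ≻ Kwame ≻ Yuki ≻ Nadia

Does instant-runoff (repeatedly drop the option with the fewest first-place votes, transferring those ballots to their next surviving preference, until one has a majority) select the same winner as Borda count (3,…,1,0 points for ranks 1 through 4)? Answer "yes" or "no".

yes

Instant-runoff — R1 Kwame 94, Nadia 0, Yuki 61, Mei 54 (Nadia out); R2 Kwame 94, Yuki 61, Mei 54 (Mei out); R3 Kwame 148, Yuki 61 (Kwame winner). Winner: Kwame.
Borda — scores: Kwame 390, Nadia 163, Yuki 337, Mei 364. Winner: Kwame.
The two methods agree.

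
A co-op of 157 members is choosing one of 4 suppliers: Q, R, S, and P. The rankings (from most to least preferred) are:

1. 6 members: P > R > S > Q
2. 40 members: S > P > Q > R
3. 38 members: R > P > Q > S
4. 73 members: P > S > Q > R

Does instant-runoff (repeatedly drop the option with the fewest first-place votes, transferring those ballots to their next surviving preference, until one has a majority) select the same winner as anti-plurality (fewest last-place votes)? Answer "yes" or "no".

yes

Instant-runoff — R1 Q 0, R 38, S 40, P 79 (P winner). Winner: P.
Anti-plurality — last-place votes: Q 6, R 113, S 38, P 0. Winner: P.
The two methods agree.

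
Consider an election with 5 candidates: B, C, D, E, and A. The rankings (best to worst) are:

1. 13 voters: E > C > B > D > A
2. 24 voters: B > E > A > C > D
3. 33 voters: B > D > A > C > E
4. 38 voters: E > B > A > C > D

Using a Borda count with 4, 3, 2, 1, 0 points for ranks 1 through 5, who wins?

B

B: 13·2 + 24·4 + 33·4 + 38·3 = 368
C: 13·3 + 24·1 + 33·1 + 38·1 = 134
D: 13·1 + 24·0 + 33·3 + 38·0 = 112
E: 13·4 + 24·3 + 33·0 + 38·4 = 276
A: 13·0 + 24·2 + 33·2 + 38·2 = 190
B has the highest Borda score (368).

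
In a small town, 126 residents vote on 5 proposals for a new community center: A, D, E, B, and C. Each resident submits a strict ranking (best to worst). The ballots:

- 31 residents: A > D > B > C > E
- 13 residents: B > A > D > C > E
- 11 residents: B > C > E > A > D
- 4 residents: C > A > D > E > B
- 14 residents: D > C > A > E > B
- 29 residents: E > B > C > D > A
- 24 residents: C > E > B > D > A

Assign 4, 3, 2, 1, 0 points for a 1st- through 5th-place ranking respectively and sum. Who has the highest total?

A: 31·4 + 13·3 + 11·1 + 4·3 + 14·2 + 29·0 + 24·0 = 214
D: 31·3 + 13·2 + 11·0 + 4·2 + 14·4 + 29·1 + 24·1 = 236
E: 31·0 + 13·0 + 11·2 + 4·1 + 14·1 + 29·4 + 24·3 = 228
B: 31·2 + 13·4 + 11·4 + 4·0 + 14·0 + 29·3 + 24·2 = 293
C: 31·1 + 13·1 + 11·3 + 4·4 + 14·3 + 29·2 + 24·4 = 289
B has the highest Borda score (293).

B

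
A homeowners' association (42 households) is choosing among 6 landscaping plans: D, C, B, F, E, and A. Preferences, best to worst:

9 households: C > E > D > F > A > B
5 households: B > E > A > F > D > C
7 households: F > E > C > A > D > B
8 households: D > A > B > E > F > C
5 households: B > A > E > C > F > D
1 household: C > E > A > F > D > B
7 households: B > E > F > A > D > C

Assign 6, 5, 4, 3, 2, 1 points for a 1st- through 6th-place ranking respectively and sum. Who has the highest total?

D: 9·4 + 5·2 + 7·2 + 8·6 + 5·1 + 1·2 + 7·2 = 129
C: 9·6 + 5·1 + 7·4 + 8·1 + 5·3 + 1·6 + 7·1 = 123
B: 9·1 + 5·6 + 7·1 + 8·4 + 5·6 + 1·1 + 7·6 = 151
F: 9·3 + 5·3 + 7·6 + 8·2 + 5·2 + 1·3 + 7·4 = 141
E: 9·5 + 5·5 + 7·5 + 8·3 + 5·4 + 1·5 + 7·5 = 189
A: 9·2 + 5·4 + 7·3 + 8·5 + 5·5 + 1·4 + 7·3 = 149
E has the highest Borda score (189).

E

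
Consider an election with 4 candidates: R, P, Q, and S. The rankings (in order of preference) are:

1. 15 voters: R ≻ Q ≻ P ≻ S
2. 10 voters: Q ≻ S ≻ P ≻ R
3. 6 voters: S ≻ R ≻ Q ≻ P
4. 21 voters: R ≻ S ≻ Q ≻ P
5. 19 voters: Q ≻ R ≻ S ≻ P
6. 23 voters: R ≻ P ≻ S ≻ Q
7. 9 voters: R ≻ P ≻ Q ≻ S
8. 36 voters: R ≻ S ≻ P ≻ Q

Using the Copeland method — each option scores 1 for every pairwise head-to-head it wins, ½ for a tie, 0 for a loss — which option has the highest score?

R: beats P, Q, and S → score 3.
P: loses to R, Q, and S → score 0.
Q: beats P; loses to R and S → score 1.
S: beats P and Q; loses to R → score 2.
R has the best pairwise record.

R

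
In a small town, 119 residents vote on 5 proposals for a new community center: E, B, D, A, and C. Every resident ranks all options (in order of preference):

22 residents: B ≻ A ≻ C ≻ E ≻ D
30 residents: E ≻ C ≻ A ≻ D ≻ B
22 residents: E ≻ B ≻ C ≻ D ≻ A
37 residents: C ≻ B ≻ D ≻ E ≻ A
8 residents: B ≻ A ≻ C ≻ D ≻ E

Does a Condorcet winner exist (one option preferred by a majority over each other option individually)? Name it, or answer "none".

C

C vs E: 67–52 for C.
C vs B: 67–52 for C.
C vs D: 119–0 for C.
C vs A: 89–30 for C.
C beats every other option head-to-head.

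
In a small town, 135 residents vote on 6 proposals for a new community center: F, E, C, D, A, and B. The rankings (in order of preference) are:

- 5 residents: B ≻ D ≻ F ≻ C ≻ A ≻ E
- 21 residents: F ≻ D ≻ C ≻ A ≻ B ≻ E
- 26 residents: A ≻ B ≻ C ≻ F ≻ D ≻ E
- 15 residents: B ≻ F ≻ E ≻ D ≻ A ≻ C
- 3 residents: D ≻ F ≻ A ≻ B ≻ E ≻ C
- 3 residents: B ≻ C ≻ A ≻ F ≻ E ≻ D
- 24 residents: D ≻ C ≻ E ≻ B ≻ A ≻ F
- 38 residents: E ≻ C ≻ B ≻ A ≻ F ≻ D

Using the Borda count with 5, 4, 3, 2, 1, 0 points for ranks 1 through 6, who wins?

F: 5·3 + 21·5 + 26·2 + 15·4 + 3·4 + 3·2 + 24·0 + 38·1 = 288
E: 5·0 + 21·0 + 26·0 + 15·3 + 3·1 + 3·1 + 24·3 + 38·5 = 313
C: 5·2 + 21·3 + 26·3 + 15·0 + 3·0 + 3·4 + 24·4 + 38·4 = 411
D: 5·4 + 21·4 + 26·1 + 15·2 + 3·5 + 3·0 + 24·5 + 38·0 = 295
A: 5·1 + 21·2 + 26·5 + 15·1 + 3·3 + 3·3 + 24·1 + 38·2 = 310
B: 5·5 + 21·1 + 26·4 + 15·5 + 3·2 + 3·5 + 24·2 + 38·3 = 408
C has the highest Borda score (411).

C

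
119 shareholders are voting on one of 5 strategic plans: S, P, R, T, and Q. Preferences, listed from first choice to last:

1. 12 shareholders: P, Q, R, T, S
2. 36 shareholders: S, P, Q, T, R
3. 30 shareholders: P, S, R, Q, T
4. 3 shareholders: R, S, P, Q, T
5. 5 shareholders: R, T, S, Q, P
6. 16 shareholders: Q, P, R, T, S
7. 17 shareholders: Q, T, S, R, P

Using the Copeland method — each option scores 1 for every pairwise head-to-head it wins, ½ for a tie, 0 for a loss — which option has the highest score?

S

S: beats P, R, T, and Q → score 4.
P: beats R, T, and Q; loses to S → score 3.
R: beats T; loses to S, P, and Q → score 1.
T: loses to S, P, R, and Q → score 0.
Q: beats R and T; loses to S and P → score 2.
S has the best pairwise record.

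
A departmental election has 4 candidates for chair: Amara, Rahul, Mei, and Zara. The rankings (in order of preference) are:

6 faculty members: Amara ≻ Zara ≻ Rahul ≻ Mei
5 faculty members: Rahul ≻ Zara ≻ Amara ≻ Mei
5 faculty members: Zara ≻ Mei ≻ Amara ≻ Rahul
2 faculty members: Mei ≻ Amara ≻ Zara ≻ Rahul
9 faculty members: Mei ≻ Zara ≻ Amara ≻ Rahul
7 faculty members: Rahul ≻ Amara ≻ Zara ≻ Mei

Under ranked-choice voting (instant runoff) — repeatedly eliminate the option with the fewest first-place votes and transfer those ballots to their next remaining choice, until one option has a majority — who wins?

Rahul

Round 1: Amara 6, Rahul 12, Mei 11, Zara 5. Eliminate Zara.
Round 2: Amara 6, Rahul 12, Mei 16. Eliminate Amara.
Round 3: Rahul 18, Mei 16. Rahul has a majority.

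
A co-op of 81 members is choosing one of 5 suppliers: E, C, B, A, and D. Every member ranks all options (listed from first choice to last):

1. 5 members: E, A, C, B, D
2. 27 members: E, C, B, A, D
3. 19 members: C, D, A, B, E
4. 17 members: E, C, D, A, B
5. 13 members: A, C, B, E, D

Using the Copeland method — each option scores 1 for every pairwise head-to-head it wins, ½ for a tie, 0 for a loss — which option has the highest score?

E: beats C, B, A, and D → score 4.
C: beats B, A, and D; loses to E → score 3.
B: beats D; loses to E, C, and A → score 1.
A: beats B and D; loses to E and C → score 2.
D: loses to E, C, B, and A → score 0.
E has the best pairwise record.

E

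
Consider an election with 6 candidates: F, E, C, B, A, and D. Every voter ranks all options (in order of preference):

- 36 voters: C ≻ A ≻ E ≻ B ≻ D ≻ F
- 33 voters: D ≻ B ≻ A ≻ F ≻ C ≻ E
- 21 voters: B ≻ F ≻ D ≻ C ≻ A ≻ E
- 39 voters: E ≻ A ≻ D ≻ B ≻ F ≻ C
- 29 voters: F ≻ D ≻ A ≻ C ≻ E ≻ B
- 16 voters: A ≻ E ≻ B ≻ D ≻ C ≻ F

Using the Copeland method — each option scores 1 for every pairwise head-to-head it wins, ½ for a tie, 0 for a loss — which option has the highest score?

F: beats C; loses to E, B, A, and D → score 1.
E: beats F, B, and D; loses to C and A → score 3.
C: beats E; loses to F, B, A, and D → score 1.
B: beats F and C; loses to E, A, and D → score 2.
A: beats F, E, C, B, and D → score 5.
D: beats F, C, and B; loses to E and A → score 3.
A has the best pairwise record.

A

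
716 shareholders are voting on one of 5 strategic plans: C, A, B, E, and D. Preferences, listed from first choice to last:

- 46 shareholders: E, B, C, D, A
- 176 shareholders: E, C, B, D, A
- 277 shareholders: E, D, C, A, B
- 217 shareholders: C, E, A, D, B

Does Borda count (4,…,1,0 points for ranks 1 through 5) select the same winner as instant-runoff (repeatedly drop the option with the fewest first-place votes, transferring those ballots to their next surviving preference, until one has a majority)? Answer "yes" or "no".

yes

Borda — scores: C 2042, A 711, B 490, E 2647, D 1270. Winner: E.
Instant-runoff — R1 C 217, A 0, B 0, E 499, D 0 (E winner). Winner: E.
The two methods agree.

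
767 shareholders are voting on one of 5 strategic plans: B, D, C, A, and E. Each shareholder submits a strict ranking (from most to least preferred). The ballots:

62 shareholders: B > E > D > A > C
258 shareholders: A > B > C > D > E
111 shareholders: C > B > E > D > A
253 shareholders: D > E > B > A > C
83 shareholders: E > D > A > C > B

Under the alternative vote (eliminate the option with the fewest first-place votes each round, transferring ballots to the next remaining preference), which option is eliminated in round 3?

Round 1: B 62, D 253, C 111, A 258, E 83. Eliminate B.
Round 2: D 253, C 111, A 258, E 145. Eliminate C.
Round 3: D 253, A 258, E 256. Eliminate D.

D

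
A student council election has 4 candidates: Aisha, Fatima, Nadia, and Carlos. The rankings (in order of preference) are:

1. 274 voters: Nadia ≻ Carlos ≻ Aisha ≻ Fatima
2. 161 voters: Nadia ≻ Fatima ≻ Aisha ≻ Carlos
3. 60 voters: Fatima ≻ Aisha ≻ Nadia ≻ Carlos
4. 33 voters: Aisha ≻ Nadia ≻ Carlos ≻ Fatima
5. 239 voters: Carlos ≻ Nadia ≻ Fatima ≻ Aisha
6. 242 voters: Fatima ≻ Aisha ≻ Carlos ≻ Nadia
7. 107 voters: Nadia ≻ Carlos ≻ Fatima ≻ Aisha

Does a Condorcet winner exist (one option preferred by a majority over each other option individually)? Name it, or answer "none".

Nadia vs Aisha: 781–335 for Nadia.
Nadia vs Fatima: 814–302 for Nadia.
Nadia vs Carlos: 635–481 for Nadia.
Nadia beats every other option head-to-head.

Nadia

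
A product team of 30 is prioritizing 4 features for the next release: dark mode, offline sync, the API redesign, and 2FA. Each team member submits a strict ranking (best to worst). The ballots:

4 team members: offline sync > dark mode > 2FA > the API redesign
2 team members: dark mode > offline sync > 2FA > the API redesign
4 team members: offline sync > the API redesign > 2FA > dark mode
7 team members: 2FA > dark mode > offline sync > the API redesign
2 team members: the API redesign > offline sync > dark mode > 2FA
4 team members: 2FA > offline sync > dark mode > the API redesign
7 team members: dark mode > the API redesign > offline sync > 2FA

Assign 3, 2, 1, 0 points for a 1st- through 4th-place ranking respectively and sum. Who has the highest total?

dark mode: 4·2 + 2·3 + 4·0 + 7·2 + 2·1 + 4·1 + 7·3 = 55
offline sync: 4·3 + 2·2 + 4·3 + 7·1 + 2·2 + 4·2 + 7·1 = 54
the API redesign: 4·0 + 2·0 + 4·2 + 7·0 + 2·3 + 4·0 + 7·2 = 28
2FA: 4·1 + 2·1 + 4·1 + 7·3 + 2·0 + 4·3 + 7·0 = 43
dark mode has the highest Borda score (55).

dark mode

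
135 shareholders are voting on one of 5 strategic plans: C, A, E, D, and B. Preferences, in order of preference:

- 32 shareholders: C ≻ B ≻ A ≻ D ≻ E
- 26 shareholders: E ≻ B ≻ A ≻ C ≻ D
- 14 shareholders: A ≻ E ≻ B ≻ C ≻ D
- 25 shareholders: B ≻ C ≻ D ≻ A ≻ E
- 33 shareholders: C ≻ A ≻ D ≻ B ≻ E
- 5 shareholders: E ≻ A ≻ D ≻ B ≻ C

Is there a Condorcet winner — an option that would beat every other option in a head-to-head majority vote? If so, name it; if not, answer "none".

B vs C: 70–65 for B.
B vs A: 83–52 for B.
B vs E: 90–45 for B.
B vs D: 97–38 for B.
B beats every other option head-to-head.

B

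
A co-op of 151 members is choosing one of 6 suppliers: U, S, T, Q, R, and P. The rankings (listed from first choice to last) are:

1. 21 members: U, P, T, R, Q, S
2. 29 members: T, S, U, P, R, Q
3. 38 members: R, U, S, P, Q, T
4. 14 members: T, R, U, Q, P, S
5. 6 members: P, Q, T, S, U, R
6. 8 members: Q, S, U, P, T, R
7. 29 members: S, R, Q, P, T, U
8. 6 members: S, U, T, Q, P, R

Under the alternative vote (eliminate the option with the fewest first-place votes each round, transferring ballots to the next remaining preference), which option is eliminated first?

Round 1: U 21, S 35, T 43, Q 8, R 38, P 6. Eliminate P.

P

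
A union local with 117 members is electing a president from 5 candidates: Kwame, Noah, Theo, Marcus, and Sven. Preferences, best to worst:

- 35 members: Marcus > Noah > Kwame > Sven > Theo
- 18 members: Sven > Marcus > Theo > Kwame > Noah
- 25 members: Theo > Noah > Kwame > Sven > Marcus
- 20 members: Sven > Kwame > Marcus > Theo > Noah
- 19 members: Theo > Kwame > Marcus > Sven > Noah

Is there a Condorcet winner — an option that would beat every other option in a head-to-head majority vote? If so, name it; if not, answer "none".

none

Checking pairwise contests:
Noah beats Kwame 60–57.
Theo beats Noah 82–35.
Marcus beats Theo 73–44.
Kwame beats Marcus 64–53.
Kwame beats Sven 79–38.
Every option loses at least one head-to-head, so there is no Condorcet winner.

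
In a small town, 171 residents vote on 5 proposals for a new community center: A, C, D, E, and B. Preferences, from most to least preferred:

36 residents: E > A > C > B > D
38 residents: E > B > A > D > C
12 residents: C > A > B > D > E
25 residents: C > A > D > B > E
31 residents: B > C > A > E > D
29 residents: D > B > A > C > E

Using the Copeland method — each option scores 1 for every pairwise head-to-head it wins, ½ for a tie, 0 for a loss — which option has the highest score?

B

A: beats C, D, and E; loses to B → score 3.
C: beats D and E; loses to A and B → score 2.
D: loses to A, C, E, and B → score 0.
E: beats D; loses to A, C, and B → score 1.
B: beats A, C, D, and E → score 4.
B has the best pairwise record.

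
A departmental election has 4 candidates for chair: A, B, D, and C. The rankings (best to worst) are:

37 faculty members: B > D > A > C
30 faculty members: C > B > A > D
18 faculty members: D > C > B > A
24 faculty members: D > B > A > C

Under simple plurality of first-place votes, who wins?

First-place votes: A 0, B 37, D 42, C 30.
D has the most first-place votes.

D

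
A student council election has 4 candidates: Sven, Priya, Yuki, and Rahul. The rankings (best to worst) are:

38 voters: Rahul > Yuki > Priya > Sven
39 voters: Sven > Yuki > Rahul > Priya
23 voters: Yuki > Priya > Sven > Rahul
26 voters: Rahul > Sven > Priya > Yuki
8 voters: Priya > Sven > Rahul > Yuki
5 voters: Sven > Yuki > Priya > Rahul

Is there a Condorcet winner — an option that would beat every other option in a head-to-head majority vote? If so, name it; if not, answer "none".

Sven

Sven vs Priya: 70–69 for Sven.
Sven vs Yuki: 78–61 for Sven.
Sven vs Rahul: 75–64 for Sven.
Sven beats every other option head-to-head.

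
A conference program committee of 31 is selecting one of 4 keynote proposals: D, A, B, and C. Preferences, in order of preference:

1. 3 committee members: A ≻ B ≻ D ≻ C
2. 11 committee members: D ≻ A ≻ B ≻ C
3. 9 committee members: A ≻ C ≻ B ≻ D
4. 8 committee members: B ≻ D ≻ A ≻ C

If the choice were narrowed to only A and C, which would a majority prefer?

Voters preferring A to C: 31; preferring C to A: 0.
A wins the head-to-head.

A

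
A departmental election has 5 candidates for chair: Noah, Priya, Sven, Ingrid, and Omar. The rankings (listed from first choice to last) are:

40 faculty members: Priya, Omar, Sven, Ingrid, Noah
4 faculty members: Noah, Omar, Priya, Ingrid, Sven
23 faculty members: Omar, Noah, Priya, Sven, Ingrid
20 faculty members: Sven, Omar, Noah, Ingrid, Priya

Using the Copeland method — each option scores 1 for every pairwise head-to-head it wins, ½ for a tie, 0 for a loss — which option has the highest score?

Noah: beats Priya and Ingrid; loses to Sven and Omar → score 2.
Priya: beats Sven and Ingrid; loses to Noah and Omar → score 2.
Sven: beats Noah and Ingrid; loses to Priya and Omar → score 2.
Ingrid: loses to Noah, Priya, Sven, and Omar → score 0.
Omar: beats Noah, Priya, Sven, and Ingrid → score 4.
Omar has the best pairwise record.

Omar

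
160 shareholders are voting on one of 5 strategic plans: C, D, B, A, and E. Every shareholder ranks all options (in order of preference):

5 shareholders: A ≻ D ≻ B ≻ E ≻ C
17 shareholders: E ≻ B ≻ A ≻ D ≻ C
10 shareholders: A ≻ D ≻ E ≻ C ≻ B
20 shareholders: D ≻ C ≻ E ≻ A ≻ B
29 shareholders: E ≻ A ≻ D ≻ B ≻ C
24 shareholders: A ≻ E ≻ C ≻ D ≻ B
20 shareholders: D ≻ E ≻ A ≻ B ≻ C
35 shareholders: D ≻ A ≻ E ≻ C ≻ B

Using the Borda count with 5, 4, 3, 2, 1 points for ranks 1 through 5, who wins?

E

C: 5·1 + 17·1 + 10·2 + 20·4 + 29·1 + 24·3 + 20·1 + 35·2 = 313
D: 5·4 + 17·2 + 10·4 + 20·5 + 29·3 + 24·2 + 20·5 + 35·5 = 604
B: 5·3 + 17·4 + 10·1 + 20·1 + 29·2 + 24·1 + 20·2 + 35·1 = 270
A: 5·5 + 17·3 + 10·5 + 20·2 + 29·4 + 24·5 + 20·3 + 35·4 = 602
E: 5·2 + 17·5 + 10·3 + 20·3 + 29·5 + 24·4 + 20·4 + 35·3 = 611
E has the highest Borda score (611).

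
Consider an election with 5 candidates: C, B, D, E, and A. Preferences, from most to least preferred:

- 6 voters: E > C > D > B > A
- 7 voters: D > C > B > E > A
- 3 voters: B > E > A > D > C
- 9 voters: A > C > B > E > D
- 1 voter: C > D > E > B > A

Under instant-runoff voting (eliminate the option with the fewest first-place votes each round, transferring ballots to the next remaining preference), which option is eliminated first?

Round 1: C 1, B 3, D 7, E 6, A 9. Eliminate C.

C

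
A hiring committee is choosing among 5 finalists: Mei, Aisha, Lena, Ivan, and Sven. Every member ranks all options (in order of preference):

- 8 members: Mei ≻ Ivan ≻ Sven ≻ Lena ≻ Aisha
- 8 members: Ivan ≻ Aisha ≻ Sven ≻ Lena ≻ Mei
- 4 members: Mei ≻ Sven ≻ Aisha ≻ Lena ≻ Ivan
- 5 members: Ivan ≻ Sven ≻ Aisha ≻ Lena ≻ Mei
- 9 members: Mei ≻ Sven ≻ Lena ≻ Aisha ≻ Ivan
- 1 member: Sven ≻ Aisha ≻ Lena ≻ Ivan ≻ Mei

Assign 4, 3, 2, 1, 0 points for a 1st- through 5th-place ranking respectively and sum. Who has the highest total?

Mei: 8·4 + 8·0 + 4·4 + 5·0 + 9·4 + 1·0 = 84
Aisha: 8·0 + 8·3 + 4·2 + 5·2 + 9·1 + 1·3 = 54
Lena: 8·1 + 8·1 + 4·1 + 5·1 + 9·2 + 1·2 = 45
Ivan: 8·3 + 8·4 + 4·0 + 5·4 + 9·0 + 1·1 = 77
Sven: 8·2 + 8·2 + 4·3 + 5·3 + 9·3 + 1·4 = 90
Sven has the highest Borda score (90).

Sven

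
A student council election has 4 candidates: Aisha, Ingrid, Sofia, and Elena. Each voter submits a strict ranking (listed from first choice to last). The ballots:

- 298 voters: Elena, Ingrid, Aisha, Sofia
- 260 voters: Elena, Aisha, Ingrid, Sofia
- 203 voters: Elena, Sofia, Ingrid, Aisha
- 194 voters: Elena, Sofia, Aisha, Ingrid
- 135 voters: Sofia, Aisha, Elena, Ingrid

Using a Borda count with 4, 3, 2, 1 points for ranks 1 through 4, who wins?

Aisha: 298·2 + 260·3 + 203·1 + 194·2 + 135·3 = 2372
Ingrid: 298·3 + 260·2 + 203·2 + 194·1 + 135·1 = 2149
Sofia: 298·1 + 260·1 + 203·3 + 194·3 + 135·4 = 2289
Elena: 298·4 + 260·4 + 203·4 + 194·4 + 135·2 = 4090
Elena has the highest Borda score (4090).

Elena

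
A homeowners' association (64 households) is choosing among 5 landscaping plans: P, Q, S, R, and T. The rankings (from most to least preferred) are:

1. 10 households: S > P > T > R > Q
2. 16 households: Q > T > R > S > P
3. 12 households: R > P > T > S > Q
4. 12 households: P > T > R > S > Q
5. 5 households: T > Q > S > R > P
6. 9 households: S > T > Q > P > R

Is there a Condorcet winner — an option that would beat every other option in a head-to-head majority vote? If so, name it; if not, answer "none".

Checking pairwise contests:
S beats P 40–24.
P beats Q 34–30.
R beats S 40–24.
T beats R 52–12.
P beats T 34–30.
Every option loses at least one head-to-head, so there is no Condorcet winner.

none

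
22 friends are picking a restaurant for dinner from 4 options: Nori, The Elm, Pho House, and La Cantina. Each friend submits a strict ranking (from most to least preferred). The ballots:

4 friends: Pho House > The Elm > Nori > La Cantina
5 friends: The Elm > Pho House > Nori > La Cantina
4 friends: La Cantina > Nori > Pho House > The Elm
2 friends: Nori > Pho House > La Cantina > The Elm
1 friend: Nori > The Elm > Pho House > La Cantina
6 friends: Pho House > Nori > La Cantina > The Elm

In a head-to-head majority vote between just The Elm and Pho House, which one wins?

Voters preferring The Elm to Pho House: 6; preferring Pho House to The Elm: 16.
Pho House wins the head-to-head.

Pho House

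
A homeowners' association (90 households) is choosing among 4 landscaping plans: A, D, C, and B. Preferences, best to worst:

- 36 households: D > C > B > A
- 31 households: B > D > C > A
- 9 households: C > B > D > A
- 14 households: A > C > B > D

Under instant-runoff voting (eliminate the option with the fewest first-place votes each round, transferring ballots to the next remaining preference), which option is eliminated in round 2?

Round 1: A 14, D 36, C 9, B 31. Eliminate C.
Round 2: A 14, D 36, B 40. Eliminate A.

A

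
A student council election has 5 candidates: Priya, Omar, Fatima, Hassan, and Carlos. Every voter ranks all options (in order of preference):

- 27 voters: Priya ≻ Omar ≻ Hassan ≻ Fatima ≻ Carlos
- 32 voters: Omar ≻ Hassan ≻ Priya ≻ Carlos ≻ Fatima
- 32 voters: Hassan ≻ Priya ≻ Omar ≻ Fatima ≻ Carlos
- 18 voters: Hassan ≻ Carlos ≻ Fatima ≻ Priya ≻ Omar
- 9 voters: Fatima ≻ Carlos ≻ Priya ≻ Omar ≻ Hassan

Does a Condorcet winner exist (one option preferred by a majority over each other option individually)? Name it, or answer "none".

Checking pairwise contests:
Hassan beats Priya 82–36.
Priya beats Omar 86–32.
Priya beats Fatima 91–27.
Omar beats Hassan 68–50.
Priya beats Carlos 91–27.
Every option loses at least one head-to-head, so there is no Condorcet winner.

none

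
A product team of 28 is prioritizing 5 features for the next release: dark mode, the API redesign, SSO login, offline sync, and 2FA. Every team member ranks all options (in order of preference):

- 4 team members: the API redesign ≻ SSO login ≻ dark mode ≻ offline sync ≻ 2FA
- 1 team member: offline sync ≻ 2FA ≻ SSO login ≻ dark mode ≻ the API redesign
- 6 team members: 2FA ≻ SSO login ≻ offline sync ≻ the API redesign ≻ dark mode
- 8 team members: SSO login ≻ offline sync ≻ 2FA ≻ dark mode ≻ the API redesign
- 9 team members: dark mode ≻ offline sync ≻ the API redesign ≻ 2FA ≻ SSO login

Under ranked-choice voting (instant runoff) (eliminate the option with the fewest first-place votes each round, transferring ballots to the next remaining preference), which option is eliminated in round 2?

Round 1: dark mode 9, the API redesign 4, SSO login 8, offline sync 1, 2FA 6. Eliminate offline sync.
Round 2: dark mode 9, the API redesign 4, SSO login 8, 2FA 7. Eliminate the API redesign.

the API redesign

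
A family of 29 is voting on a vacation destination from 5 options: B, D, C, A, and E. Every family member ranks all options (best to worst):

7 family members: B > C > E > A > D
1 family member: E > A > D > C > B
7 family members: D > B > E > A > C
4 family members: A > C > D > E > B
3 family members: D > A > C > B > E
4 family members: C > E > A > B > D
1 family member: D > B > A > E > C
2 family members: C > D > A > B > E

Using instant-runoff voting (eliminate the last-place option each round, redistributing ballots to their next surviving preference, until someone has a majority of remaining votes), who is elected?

Round 1: B 7, D 11, C 6, A 4, E 1. Eliminate E.
Round 2: B 7, D 11, C 6, A 5. Eliminate A.
Round 3: B 7, D 12, C 10. Eliminate B.
Round 4: D 12, C 17. C has a majority.

C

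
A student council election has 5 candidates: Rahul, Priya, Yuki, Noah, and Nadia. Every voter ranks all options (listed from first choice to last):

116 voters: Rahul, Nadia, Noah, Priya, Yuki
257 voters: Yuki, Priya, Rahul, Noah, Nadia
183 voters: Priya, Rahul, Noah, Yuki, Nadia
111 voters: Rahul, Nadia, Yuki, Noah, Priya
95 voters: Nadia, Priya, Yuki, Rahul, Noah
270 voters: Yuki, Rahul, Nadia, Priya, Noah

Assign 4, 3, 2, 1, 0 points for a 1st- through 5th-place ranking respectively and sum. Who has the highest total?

Rahul: 116·4 + 257·2 + 183·3 + 111·4 + 95·1 + 270·3 = 2876
Priya: 116·1 + 257·3 + 183·4 + 111·0 + 95·3 + 270·1 = 2174
Yuki: 116·0 + 257·4 + 183·1 + 111·2 + 95·2 + 270·4 = 2703
Noah: 116·2 + 257·1 + 183·2 + 111·1 + 95·0 + 270·0 = 966
Nadia: 116·3 + 257·0 + 183·0 + 111·3 + 95·4 + 270·2 = 1601
Rahul has the highest Borda score (2876).

Rahul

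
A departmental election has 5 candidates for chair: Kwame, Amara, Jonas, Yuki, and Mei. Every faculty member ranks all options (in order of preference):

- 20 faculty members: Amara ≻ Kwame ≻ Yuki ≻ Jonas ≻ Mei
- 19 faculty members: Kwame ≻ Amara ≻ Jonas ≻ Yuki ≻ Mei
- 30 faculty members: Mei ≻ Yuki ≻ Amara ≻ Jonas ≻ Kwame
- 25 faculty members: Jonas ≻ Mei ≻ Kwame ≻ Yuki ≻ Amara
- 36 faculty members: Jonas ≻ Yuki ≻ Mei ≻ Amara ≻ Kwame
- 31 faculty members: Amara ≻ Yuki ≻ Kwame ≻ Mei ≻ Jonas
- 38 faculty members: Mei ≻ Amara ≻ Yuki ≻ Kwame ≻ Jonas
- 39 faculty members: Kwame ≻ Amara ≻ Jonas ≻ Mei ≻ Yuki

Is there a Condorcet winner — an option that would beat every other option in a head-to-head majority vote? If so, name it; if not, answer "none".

none

Checking pairwise contests:
Amara beats Kwame 155–83.
Mei beats Amara 129–109.
Kwame beats Jonas 147–91.
Amara beats Yuki 147–91.
Jonas beats Mei 139–99.
Every option loses at least one head-to-head, so there is no Condorcet winner.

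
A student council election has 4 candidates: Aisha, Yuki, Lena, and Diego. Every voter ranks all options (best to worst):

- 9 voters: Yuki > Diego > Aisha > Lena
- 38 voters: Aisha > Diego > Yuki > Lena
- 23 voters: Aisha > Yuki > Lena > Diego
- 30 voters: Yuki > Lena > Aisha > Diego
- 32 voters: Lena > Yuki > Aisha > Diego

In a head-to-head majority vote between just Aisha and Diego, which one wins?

Aisha

Voters preferring Aisha to Diego: 123; preferring Diego to Aisha: 9.
Aisha wins the head-to-head.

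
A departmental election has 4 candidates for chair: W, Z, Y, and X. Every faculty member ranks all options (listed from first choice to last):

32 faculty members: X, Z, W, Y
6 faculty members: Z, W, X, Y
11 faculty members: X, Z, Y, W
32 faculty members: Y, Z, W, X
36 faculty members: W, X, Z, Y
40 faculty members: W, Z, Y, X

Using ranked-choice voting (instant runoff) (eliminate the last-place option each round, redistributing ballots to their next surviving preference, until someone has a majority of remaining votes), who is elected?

W

Round 1: W 76, Z 6, Y 32, X 43. Eliminate Z.
Round 2: W 82, Y 32, X 43. W has a majority.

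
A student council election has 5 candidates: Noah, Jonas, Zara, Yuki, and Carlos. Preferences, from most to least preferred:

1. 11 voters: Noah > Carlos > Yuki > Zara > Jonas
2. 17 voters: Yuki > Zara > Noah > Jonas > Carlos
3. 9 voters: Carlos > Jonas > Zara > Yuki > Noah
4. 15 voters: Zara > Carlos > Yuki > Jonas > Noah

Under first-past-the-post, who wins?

First-place votes: Noah 11, Jonas 0, Zara 15, Yuki 17, Carlos 9.
Yuki has the most first-place votes.

Yuki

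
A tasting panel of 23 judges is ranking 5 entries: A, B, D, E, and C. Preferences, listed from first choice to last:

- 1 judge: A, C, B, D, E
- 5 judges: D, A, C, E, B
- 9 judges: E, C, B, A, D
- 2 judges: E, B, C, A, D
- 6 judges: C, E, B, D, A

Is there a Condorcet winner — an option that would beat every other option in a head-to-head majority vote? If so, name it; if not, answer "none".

C vs A: 17–6 for C.
C vs B: 21–2 for C.
C vs D: 18–5 for C.
C vs E: 12–11 for C.
C beats every other option head-to-head.

C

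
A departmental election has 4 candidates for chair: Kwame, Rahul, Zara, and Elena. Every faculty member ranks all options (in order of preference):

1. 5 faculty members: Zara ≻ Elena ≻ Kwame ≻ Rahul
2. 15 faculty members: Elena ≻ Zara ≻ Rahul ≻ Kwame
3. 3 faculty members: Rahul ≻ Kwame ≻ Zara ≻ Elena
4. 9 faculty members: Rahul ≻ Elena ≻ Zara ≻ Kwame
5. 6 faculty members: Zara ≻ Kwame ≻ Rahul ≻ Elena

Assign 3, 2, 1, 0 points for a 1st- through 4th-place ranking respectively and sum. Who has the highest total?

Kwame: 5·1 + 15·0 + 3·2 + 9·0 + 6·2 = 23
Rahul: 5·0 + 15·1 + 3·3 + 9·3 + 6·1 = 57
Zara: 5·3 + 15·2 + 3·1 + 9·1 + 6·3 = 75
Elena: 5·2 + 15·3 + 3·0 + 9·2 + 6·0 = 73
Zara has the highest Borda score (75).

Zara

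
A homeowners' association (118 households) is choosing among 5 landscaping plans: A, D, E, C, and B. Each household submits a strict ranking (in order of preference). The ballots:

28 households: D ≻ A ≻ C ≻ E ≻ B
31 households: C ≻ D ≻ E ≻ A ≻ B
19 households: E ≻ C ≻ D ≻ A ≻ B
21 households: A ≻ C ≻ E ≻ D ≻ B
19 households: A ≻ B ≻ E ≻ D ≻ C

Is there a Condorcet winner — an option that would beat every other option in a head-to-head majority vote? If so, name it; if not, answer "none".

none

Checking pairwise contests:
D beats A 78–40.
C beats D 71–47.
A beats E 68–50.
A beats C 68–50.
A beats B 118–0.
Every option loses at least one head-to-head, so there is no Condorcet winner.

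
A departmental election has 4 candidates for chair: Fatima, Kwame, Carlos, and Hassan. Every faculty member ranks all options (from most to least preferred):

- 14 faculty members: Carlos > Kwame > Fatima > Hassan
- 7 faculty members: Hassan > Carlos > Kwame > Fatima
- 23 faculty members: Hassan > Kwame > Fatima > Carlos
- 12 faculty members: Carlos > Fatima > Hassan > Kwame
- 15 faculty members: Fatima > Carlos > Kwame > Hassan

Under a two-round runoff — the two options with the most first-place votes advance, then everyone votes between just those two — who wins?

Round 1 first-place votes: Fatima 15, Kwame 0, Carlos 26, Hassan 30.
Hassan and Carlos advance.
Runoff: Hassan is preferred to Carlos by 30 voters; Carlos by 41.
Carlos wins the runoff.

Carlos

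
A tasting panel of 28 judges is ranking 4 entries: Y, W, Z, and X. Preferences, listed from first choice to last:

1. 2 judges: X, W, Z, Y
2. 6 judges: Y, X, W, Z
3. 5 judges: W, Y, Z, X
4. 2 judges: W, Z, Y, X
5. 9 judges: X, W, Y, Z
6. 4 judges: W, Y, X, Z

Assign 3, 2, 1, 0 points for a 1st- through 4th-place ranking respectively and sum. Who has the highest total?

W

Y: 2·0 + 6·3 + 5·2 + 2·1 + 9·1 + 4·2 = 47
W: 2·2 + 6·1 + 5·3 + 2·3 + 9·2 + 4·3 = 61
Z: 2·1 + 6·0 + 5·1 + 2·2 + 9·0 + 4·0 = 11
X: 2·3 + 6·2 + 5·0 + 2·0 + 9·3 + 4·1 = 49
W has the highest Borda score (61).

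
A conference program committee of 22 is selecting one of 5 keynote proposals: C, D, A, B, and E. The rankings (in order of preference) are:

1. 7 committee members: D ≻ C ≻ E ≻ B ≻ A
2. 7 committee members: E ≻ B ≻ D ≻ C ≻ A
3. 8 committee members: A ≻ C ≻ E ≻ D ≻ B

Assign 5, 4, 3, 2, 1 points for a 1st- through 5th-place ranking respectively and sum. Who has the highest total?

E

C: 7·4 + 7·2 + 8·4 = 74
D: 7·5 + 7·3 + 8·2 = 72
A: 7·1 + 7·1 + 8·5 = 54
B: 7·2 + 7·4 + 8·1 = 50
E: 7·3 + 7·5 + 8·3 = 80
E has the highest Borda score (80).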